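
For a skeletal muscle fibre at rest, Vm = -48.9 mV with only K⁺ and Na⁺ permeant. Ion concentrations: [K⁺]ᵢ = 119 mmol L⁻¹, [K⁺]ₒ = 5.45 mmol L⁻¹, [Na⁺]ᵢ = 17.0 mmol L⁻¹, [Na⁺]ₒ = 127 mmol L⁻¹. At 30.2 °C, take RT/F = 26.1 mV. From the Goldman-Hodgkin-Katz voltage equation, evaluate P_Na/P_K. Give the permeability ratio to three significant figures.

0.103

Let α = P_Na/P_K. GHK: Vm = 26.1·ln[(Kₒ + α·Naₒ)/(Kᵢ + α·Naᵢ)].
e^(Vm/26.1) = e^(-48.9/26.1) = 0.15358
So 0.15358·(Kᵢ + α·Naᵢ) = Kₒ + α·Naₒ → α = (0.15358·119.0 − 5.45) / (127.0 − 0.15358·17.0)
α = (18.28 − 5.45) / (127.0 − 2.611) = 12.83/124.4 = 0.1031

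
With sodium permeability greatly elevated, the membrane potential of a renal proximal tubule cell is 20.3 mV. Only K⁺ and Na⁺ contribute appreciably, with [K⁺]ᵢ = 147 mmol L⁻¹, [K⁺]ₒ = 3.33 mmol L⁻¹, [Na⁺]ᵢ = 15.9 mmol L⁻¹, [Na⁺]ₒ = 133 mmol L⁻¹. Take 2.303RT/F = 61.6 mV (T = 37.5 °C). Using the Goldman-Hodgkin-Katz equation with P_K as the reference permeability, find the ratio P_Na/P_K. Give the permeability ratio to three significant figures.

Let α = P_Na/P_K. GHK: Vm = 61.6·log₁₀[(Kₒ + α·Naₒ)/(Kᵢ + α·Naᵢ)].
10^(Vm/61.6) = 10^(20.3/61.6) = 2.1357
So 2.1357·(Kᵢ + α·Naᵢ) = Kₒ + α·Naₒ → α = (2.1357·147.0 − 3.33) / (133.0 − 2.1357·15.9)
α = (314 − 3.33) / (133.0 − 33.96) = 310.6/99.04 = 3.136

3.14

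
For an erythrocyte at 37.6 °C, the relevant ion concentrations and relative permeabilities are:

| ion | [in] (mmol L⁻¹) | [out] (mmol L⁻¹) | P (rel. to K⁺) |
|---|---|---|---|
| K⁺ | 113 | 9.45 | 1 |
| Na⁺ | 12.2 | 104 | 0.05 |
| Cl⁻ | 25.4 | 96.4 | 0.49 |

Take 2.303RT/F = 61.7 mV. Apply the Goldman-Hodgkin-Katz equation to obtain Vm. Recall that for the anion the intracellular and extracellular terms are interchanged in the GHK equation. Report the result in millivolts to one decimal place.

Vm = 61.7 · log₁₀[(Σ P·[cation]ₒ + Σ P·[anion]ᵢ) / (Σ P·[cation]ᵢ + Σ P·[anion]ₒ)]
Numerator = 1×9.45 + 0.05×104 + 0.49×25.4 = 27.1
Denominator = 1×113 + 0.05×12.2 + 0.49×96.4 = 160.8
Vm = 61.7 · log₁₀(0.16846) = 61.7 × (-0.7735) = -47.73 mV

-47.7 mV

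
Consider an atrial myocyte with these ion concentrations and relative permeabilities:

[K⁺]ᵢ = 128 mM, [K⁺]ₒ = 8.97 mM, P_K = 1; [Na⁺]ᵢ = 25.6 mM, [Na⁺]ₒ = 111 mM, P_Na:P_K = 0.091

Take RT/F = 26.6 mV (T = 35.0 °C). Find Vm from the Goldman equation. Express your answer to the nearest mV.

Vm = 26.6 · ln[(Σ P·[cation]ₒ + Σ P·[anion]ᵢ) / (Σ P·[cation]ᵢ + Σ P·[anion]ₒ)]
Numerator = 1×8.97 + 0.091×111 = 19.07
Denominator = 1×128 + 0.091×25.6 = 130.3
Vm = 26.6 · ln(0.14633) = 26.6 × (-1.9219) = -51.12 mV

-51 mV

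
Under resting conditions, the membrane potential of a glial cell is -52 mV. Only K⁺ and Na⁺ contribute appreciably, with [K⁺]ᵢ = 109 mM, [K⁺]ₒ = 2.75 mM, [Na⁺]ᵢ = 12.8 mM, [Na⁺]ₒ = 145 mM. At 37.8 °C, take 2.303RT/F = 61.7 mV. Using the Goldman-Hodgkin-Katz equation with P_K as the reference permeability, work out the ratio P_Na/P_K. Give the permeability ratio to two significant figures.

Let α = P_Na/P_K. GHK: Vm = 61.7·log₁₀[(Kₒ + α·Naₒ)/(Kᵢ + α·Naᵢ)].
10^(Vm/61.7) = 10^(-52.0/61.7) = 0.14362
So 0.14362·(Kᵢ + α·Naᵢ) = Kₒ + α·Naₒ → α = (0.14362·109.0 − 2.75) / (145.0 − 0.14362·12.8)
α = (15.65 − 2.75) / (145.0 − 1.838) = 12.9/143.2 = 0.09014

0.090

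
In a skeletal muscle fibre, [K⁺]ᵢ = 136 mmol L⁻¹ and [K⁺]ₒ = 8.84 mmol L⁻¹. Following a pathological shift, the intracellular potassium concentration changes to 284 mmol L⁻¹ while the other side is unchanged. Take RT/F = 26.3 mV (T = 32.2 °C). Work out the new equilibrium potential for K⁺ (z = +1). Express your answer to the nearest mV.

-91 mV

After the shift: [K⁺]_out = 8.84, [K⁺]_in = 284 mmol L⁻¹.
E_new = (26.3/1)·ln(8.84/284) = 26.30 · (-3.4697) = -91.25 mV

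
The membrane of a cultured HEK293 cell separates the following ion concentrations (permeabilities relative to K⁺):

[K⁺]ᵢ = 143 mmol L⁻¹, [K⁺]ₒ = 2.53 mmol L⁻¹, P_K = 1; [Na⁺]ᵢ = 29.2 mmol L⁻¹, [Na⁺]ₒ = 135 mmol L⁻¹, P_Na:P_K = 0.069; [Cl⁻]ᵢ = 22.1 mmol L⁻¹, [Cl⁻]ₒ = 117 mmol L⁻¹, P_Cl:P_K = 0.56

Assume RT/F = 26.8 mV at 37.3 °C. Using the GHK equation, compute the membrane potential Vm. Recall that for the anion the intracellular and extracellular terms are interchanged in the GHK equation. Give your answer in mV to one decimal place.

Vm = 26.8 · ln[(Σ P·[cation]ₒ + Σ P·[anion]ᵢ) / (Σ P·[cation]ᵢ + Σ P·[anion]ₒ)]
Numerator = 1×2.53 + 0.069×135 + 0.56×22.1 = 24.22
Denominator = 1×143 + 0.069×29.2 + 0.56×117 = 210.5
Vm = 26.8 · ln(0.11505) = 26.8 × (-2.1624) = -57.95 mV

-58.0 mV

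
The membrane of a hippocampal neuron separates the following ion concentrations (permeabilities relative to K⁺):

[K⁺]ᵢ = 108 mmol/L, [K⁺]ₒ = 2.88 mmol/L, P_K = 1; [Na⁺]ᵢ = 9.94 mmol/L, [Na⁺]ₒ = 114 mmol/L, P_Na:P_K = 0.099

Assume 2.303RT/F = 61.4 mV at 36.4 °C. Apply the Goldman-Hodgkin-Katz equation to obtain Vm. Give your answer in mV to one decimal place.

Vm = 61.4 · log₁₀[(Σ P·[cation]ₒ + Σ P·[anion]ᵢ) / (Σ P·[cation]ᵢ + Σ P·[anion]ₒ)]
Numerator = 1×2.88 + 0.099×114 = 14.17
Denominator = 1×108 + 0.099×9.94 = 109
Vm = 61.4 · log₁₀(0.12998) = 61.4 × (-0.8861) = -54.41 mV

-54.4 mV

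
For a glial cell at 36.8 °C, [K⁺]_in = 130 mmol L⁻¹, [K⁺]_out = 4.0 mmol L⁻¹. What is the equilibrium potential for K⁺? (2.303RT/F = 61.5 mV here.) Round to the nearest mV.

E = (61.5/z) · log₁₀([K⁺]_out/[K⁺]_in) with z = +1.
= (61.5/1) · log₁₀(4.0/130) = 61.50 · log₁₀(0.03077)
= 61.50 · (-1.5119) = -92.98 mV

-93 mV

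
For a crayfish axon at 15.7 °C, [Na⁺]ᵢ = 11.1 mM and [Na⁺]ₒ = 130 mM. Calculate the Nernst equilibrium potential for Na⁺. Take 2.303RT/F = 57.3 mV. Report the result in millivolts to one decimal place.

E = (57.3/z) · log₁₀([Na⁺]_out/[Na⁺]_in) with z = +1.
= (57.3/1) · log₁₀(130/11.1) = 57.30 · log₁₀(11.71)
= 57.30 · (1.0686) = 61.23 mV

61.2 mV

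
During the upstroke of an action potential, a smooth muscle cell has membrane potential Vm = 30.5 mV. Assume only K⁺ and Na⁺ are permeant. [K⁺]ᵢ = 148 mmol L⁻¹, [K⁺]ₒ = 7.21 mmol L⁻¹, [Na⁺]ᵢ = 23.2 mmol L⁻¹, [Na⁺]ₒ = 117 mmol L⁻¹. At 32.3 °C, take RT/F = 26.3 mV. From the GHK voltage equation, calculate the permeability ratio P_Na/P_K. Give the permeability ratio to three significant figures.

10.8

Let α = P_Na/P_K. GHK: Vm = 26.3·ln[(Kₒ + α·Naₒ)/(Kᵢ + α·Naᵢ)].
e^(Vm/26.3) = e^(30.5/26.3) = 3.189
So 3.189·(Kᵢ + α·Naᵢ) = Kₒ + α·Naₒ → α = (3.189·148.0 − 7.21) / (117.0 − 3.189·23.2)
α = (472 − 7.21) / (117.0 − 73.98) = 464.8/43.02 = 10.8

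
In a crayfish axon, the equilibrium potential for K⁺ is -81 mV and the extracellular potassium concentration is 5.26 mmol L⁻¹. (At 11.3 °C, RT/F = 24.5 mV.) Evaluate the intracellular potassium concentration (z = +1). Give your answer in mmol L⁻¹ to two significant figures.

Nernst: E = (24.5/1) · ln([out]/[in]), so ln([out]/[in]) = -81.0 × 1 / 24.5 = -3.3061.
[out]/[in] = e^(-3.3061) = 0.03666.
[in] = 5.26 / 0.03666 = 143.5 mmol L⁻¹.

140 mmol L⁻¹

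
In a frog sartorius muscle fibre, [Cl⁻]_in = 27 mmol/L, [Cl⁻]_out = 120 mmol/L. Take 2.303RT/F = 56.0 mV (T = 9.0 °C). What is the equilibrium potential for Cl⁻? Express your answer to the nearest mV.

E = (56.0/z) · log₁₀([Cl⁻]_out/[Cl⁻]_in) with z = -1.
For an anion, dividing by z = -1 reverses the sign.
= (56.0/-1) · log₁₀(120/27) = -56.00 · log₁₀(4.444)
= -56.00 · (0.6478) = -36.28 mV

-36 mV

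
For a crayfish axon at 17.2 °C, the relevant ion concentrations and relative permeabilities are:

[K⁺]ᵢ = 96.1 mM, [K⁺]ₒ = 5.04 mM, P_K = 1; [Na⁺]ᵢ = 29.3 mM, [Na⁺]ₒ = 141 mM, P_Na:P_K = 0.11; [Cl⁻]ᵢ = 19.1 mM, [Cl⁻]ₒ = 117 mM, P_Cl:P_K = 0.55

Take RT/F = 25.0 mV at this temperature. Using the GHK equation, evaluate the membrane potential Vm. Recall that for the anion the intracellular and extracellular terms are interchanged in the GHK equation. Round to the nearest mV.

-42 mV

Vm = 25.0 · ln[(Σ P·[cation]ₒ + Σ P·[anion]ᵢ) / (Σ P·[cation]ᵢ + Σ P·[anion]ₒ)]
Numerator = 1×5.04 + 0.11×141 + 0.55×19.1 = 31.05
Denominator = 1×96.1 + 0.11×29.3 + 0.55×117 = 163.7
Vm = 25.0 · ln(0.18974) = 25.0 × (-1.6621) = -41.55 mV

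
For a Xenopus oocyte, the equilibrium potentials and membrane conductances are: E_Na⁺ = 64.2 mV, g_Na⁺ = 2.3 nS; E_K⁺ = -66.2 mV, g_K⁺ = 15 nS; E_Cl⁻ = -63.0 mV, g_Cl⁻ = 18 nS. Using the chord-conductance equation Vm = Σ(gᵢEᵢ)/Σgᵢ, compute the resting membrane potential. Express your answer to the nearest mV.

Σ gᵢEᵢ = 2.3·(64.2) + 15·(-66.2) + 18·(-63.0) = -1979.34
Σ gᵢ = 2.3 + 15 + 18 = 35.3
Vm = -1979.34 / 35.3 = -56.07 mV

-56 mV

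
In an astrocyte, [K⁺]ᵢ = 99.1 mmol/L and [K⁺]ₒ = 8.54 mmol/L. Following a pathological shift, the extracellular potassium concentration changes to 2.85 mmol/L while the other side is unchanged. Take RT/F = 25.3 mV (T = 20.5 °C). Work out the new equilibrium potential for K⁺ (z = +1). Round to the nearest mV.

-90 mV

After the shift: [K⁺]_out = 2.85, [K⁺]_in = 99.1 mmol/L.
E_new = (25.3/1)·ln(2.85/99.1) = 25.30 · (-3.5488) = -89.78 mV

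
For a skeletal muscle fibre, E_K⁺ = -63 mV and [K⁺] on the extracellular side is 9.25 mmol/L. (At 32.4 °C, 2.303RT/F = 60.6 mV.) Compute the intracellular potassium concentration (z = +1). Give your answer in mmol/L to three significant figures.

101 mmol/L

Nernst: E = (60.6/1) · log₁₀([out]/[in]), so log₁₀([out]/[in]) = -63.0 × 1 / 60.6 = -1.0396.
[out]/[in] = 10^(-1.0396) = 0.09128.
[in] = 9.25 / 0.09128 = 101.3 mmol/L.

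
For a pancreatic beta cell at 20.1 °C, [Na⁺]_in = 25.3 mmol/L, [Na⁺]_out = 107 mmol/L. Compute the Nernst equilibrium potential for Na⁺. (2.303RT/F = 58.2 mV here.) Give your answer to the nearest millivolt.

E = (58.2/z) · log₁₀([Na⁺]_out/[Na⁺]_in) with z = +1.
= (58.2/1) · log₁₀(107/25.3) = 58.20 · log₁₀(4.229)
= 58.20 · (0.6263) = 36.45 mV

36 mV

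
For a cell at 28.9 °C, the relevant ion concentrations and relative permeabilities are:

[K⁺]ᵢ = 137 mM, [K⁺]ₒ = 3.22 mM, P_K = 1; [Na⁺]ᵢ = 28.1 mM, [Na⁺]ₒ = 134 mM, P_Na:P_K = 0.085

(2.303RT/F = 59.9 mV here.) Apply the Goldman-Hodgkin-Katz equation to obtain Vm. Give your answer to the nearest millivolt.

-59 mV

Vm = 59.9 · log₁₀[(Σ P·[cation]ₒ + Σ P·[anion]ᵢ) / (Σ P·[cation]ᵢ + Σ P·[anion]ₒ)]
Numerator = 1×3.22 + 0.085×134 = 14.61
Denominator = 1×137 + 0.085×28.1 = 139.4
Vm = 59.9 · log₁₀(0.10481) = 59.9 × (-0.9796) = -58.68 mV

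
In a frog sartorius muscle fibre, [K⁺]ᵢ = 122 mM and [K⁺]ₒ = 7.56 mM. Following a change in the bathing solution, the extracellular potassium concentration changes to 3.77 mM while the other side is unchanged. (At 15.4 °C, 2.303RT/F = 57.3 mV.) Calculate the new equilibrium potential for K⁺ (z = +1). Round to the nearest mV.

After the shift: [K⁺]_out = 3.77, [K⁺]_in = 122 mM.
E_new = (57.3/1)·log₁₀(3.77/122) = 57.30 · (-1.5100) = -86.52 mV

-87 mV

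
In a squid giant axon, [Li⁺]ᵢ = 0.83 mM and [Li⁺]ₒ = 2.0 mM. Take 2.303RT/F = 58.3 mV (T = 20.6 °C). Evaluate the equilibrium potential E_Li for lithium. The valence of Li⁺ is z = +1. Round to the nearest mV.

E = (58.3/z) · log₁₀([Li⁺]_out/[Li⁺]_in) with z = +1.
= (58.3/1) · log₁₀(2.0/0.83) = 58.30 · log₁₀(2.41)
= 58.30 · (0.3820) = 22.27 mV

22 mV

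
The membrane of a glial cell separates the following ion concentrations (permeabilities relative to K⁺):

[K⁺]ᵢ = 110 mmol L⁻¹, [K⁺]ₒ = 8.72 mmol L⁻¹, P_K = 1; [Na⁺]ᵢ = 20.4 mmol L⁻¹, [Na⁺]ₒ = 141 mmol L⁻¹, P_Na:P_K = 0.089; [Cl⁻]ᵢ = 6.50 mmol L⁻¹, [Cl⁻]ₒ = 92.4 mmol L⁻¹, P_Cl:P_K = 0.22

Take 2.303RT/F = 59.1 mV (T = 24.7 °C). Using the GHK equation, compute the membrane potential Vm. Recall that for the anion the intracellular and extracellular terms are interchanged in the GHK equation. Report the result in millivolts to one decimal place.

Vm = 59.1 · log₁₀[(Σ P·[cation]ₒ + Σ P·[anion]ᵢ) / (Σ P·[cation]ᵢ + Σ P·[anion]ₒ)]
Numerator = 1×8.72 + 0.089×141 + 0.22×6.50 = 22.7
Denominator = 1×110 + 0.089×20.4 + 0.22×92.4 = 132.1
Vm = 59.1 · log₁₀(0.17178) = 59.1 × (-0.7650) = -45.21 mV

-45.2 mV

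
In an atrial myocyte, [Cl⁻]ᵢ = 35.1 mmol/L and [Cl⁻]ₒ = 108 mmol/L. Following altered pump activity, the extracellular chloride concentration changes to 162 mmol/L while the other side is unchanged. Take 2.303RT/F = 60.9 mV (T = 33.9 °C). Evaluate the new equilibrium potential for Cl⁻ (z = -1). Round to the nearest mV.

-40 mV

After the shift: [Cl⁻]_out = 162, [Cl⁻]_in = 35.1 mmol/L.
E_new = (60.9/-1)·log₁₀(162/35.1) = -60.90 · (0.6642) = -40.45 mV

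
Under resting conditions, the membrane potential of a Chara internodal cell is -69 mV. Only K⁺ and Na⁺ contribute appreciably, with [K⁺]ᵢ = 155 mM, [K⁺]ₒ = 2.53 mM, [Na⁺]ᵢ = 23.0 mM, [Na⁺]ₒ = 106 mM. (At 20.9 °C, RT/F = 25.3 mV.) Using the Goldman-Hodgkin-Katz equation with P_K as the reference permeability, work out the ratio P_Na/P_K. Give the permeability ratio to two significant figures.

Let α = P_Na/P_K. GHK: Vm = 25.3·ln[(Kₒ + α·Naₒ)/(Kᵢ + α·Naᵢ)].
e^(Vm/25.3) = e^(-69.0/25.3) = 0.065397
So 0.065397·(Kᵢ + α·Naᵢ) = Kₒ + α·Naₒ → α = (0.065397·155.0 − 2.53) / (106.0 − 0.065397·23.0)
α = (10.14 − 2.53) / (106.0 − 1.504) = 7.607/104.5 = 0.07279

0.073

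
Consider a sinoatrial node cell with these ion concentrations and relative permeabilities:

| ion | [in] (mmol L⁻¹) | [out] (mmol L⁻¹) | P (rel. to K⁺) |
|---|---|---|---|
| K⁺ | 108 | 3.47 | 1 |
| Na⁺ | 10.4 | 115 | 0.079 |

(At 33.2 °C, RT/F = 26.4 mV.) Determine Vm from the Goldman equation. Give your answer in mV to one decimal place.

-57.0 mV

Vm = 26.4 · ln[(Σ P·[cation]ₒ + Σ P·[anion]ᵢ) / (Σ P·[cation]ᵢ + Σ P·[anion]ₒ)]
Numerator = 1×3.47 + 0.079×115 = 12.56
Denominator = 1×108 + 0.079×10.4 = 108.8
Vm = 26.4 · ln(0.11537) = 26.4 × (-2.1596) = -57.01 mV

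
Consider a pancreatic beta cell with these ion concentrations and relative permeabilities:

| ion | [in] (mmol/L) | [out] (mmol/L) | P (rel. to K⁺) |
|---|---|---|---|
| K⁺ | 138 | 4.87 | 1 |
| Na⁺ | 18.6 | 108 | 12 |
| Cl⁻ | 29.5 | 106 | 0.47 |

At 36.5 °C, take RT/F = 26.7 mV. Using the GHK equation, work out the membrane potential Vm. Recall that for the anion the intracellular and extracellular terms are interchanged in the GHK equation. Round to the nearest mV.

Vm = 26.7 · ln[(Σ P·[cation]ₒ + Σ P·[anion]ᵢ) / (Σ P·[cation]ᵢ + Σ P·[anion]ₒ)]
Numerator = 1×4.87 + 12×108 + 0.47×29.5 = 1315
Denominator = 1×138 + 12×18.6 + 0.47×106 = 411
Vm = 26.7 · ln(3.1987) = 26.7 × (1.1627) = 31.05 mV

31 mV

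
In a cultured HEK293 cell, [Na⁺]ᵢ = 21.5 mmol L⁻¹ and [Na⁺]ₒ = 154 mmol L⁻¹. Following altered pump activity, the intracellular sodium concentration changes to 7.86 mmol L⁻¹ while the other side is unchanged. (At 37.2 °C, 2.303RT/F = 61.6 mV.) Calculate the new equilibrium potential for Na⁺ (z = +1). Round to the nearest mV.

After the shift: [Na⁺]_out = 154, [Na⁺]_in = 7.86 mmol L⁻¹.
E_new = (61.6/1)·log₁₀(154/7.86) = 61.60 · (1.2921) = 79.59 mV

80 mV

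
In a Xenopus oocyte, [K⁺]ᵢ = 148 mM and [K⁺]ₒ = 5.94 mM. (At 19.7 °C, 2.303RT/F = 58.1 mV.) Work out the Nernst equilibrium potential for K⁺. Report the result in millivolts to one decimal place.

E = (58.1/z) · log₁₀([K⁺]_out/[K⁺]_in) with z = +1.
= (58.1/1) · log₁₀(5.94/148) = 58.10 · log₁₀(0.04014)
= 58.10 · (-1.3965) = -81.14 mV

-81.1 mV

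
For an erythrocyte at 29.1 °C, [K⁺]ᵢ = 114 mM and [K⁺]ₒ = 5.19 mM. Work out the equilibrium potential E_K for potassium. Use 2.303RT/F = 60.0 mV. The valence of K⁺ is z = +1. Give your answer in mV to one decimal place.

-80.5 mV

E = (60.0/z) · log₁₀([K⁺]_out/[K⁺]_in) with z = +1.
= (60.0/1) · log₁₀(5.19/114) = 60.00 · log₁₀(0.04553)
= 60.00 · (-1.3417) = -80.50 mV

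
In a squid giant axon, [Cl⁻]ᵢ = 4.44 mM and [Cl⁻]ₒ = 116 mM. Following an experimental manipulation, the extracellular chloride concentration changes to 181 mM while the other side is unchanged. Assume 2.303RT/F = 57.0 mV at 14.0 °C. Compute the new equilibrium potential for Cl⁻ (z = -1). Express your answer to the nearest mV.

-92 mV

After the shift: [Cl⁻]_out = 181, [Cl⁻]_in = 4.44 mM.
E_new = (57.0/-1)·log₁₀(181/4.44) = -57.00 · (1.6103) = -91.79 mV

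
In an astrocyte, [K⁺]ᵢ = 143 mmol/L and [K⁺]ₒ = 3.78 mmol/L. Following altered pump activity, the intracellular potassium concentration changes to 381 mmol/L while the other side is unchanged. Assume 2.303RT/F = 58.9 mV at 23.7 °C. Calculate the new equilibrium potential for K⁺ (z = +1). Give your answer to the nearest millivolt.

After the shift: [K⁺]_out = 3.78, [K⁺]_in = 381 mmol/L.
E_new = (58.9/1)·log₁₀(3.78/381) = 58.90 · (-2.0034) = -118.00 mV

-118 mV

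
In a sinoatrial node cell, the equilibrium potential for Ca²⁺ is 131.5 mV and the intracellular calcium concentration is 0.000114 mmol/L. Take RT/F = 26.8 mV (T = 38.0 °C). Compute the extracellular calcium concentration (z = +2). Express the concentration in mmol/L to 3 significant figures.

2.08 mmol/L

Nernst: E = (26.8/2) · ln([out]/[in]), so ln([out]/[in]) = 131.5 × 2 / 26.8 = 9.8134.
[out]/[in] = e^(9.8134) = 1.828e+04.
[out] = 1.828e+04 × 0.000114 = 2.084 mmol/L.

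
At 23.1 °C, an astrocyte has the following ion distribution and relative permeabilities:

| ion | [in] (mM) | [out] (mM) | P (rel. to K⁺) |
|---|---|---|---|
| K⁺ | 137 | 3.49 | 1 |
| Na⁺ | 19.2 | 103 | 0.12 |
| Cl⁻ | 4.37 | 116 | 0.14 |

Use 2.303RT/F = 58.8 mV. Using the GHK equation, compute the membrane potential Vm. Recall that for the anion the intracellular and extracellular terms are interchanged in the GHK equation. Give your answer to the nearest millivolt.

Vm = 58.8 · log₁₀[(Σ P·[cation]ₒ + Σ P·[anion]ᵢ) / (Σ P·[cation]ᵢ + Σ P·[anion]ₒ)]
Numerator = 1×3.49 + 0.12×103 + 0.14×4.37 = 16.46
Denominator = 1×137 + 0.12×19.2 + 0.14×116 = 155.5
Vm = 58.8 · log₁₀(0.10583) = 58.8 × (-0.9754) = -57.35 mV

-57 mV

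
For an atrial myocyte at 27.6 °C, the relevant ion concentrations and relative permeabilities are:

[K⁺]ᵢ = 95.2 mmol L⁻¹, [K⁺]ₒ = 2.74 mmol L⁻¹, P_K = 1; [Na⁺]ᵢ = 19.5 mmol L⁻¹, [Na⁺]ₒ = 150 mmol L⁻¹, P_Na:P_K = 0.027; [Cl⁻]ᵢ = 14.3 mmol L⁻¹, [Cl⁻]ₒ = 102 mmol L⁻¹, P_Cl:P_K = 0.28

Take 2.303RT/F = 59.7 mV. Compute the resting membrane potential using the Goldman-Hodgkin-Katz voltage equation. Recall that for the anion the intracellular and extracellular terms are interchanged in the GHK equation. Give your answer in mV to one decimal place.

Vm = 59.7 · log₁₀[(Σ P·[cation]ₒ + Σ P·[anion]ᵢ) / (Σ P·[cation]ᵢ + Σ P·[anion]ₒ)]
Numerator = 1×2.74 + 0.027×150 + 0.28×14.3 = 10.79
Denominator = 1×95.2 + 0.027×19.5 + 0.28×102 = 124.3
Vm = 59.7 · log₁₀(0.086848) = 59.7 × (-1.0612) = -63.36 mV

-63.4 mV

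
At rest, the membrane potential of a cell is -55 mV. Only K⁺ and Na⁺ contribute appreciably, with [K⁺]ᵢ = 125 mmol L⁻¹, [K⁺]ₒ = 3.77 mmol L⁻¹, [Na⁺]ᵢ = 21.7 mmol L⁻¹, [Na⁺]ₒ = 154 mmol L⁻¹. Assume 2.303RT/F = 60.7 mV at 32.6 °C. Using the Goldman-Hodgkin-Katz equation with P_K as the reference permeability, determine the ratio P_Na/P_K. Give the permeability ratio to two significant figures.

Let α = P_Na/P_K. GHK: Vm = 60.7·log₁₀[(Kₒ + α·Naₒ)/(Kᵢ + α·Naᵢ)].
10^(Vm/60.7) = 10^(-55.0/60.7) = 0.12414
So 0.12414·(Kᵢ + α·Naᵢ) = Kₒ + α·Naₒ → α = (0.12414·125.0 − 3.77) / (154.0 − 0.12414·21.7)
α = (15.52 − 3.77) / (154.0 − 2.694) = 11.75/151.3 = 0.07764

0.078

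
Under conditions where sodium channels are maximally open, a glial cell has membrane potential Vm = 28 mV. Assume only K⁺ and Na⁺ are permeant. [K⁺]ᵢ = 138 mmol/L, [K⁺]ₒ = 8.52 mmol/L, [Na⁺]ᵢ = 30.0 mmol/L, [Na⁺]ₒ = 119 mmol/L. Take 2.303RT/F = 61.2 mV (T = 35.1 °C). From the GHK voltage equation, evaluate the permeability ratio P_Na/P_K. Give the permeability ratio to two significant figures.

Let α = P_Na/P_K. GHK: Vm = 61.2·log₁₀[(Kₒ + α·Naₒ)/(Kᵢ + α·Naᵢ)].
10^(Vm/61.2) = 10^(28.0/61.2) = 2.8676
So 2.8676·(Kᵢ + α·Naᵢ) = Kₒ + α·Naₒ → α = (2.8676·138.0 − 8.52) / (119.0 − 2.8676·30.0)
α = (395.7 − 8.52) / (119.0 − 86.03) = 387.2/32.97 = 11.74

12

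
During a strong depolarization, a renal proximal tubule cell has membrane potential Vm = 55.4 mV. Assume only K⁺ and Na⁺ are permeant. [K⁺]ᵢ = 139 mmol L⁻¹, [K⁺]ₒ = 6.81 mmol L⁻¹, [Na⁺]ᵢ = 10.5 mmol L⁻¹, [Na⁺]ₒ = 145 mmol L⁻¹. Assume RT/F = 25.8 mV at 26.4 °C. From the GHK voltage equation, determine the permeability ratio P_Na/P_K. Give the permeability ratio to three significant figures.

Let α = P_Na/P_K. GHK: Vm = 25.8·ln[(Kₒ + α·Naₒ)/(Kᵢ + α·Naᵢ)].
e^(Vm/25.8) = e^(55.4/25.8) = 8.5616
So 8.5616·(Kᵢ + α·Naᵢ) = Kₒ + α·Naₒ → α = (8.5616·139.0 − 6.81) / (145.0 − 8.5616·10.5)
α = (1190 − 6.81) / (145.0 − 89.9) = 1183/55.1 = 21.47

21.5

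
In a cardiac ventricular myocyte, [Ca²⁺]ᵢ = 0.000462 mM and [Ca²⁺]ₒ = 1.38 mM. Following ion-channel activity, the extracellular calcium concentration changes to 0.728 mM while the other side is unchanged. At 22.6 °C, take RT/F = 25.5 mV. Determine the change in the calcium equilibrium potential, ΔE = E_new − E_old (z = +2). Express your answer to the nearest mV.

E_old = (25.5/2)·ln(1.38/0.000462) = 102.03 mV
E_new = (25.5/2)·ln(0.728/0.000462) = 93.87 mV
ΔE = 93.87 − (102.03) = -8.15 mV

-8 mV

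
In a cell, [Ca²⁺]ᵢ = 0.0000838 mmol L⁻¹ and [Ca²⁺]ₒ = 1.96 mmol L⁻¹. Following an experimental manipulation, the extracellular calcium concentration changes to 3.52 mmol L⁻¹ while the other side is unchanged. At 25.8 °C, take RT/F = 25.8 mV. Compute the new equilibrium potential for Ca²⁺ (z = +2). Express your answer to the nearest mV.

After the shift: [Ca²⁺]_out = 3.52, [Ca²⁺]_in = 0.0000838 mmol L⁻¹.
E_new = (25.8/2)·ln(3.52/0.0000838) = 12.90 · (10.6455) = 137.33 mV

137 mV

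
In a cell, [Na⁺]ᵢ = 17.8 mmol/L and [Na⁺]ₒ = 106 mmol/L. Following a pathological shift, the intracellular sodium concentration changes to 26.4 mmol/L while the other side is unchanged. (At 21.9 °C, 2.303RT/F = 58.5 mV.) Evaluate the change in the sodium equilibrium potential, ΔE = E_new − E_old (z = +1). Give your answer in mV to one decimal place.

-10.0 mV

E_old = (58.5/1)·log₁₀(106/17.8) = 45.33 mV
E_new = (58.5/1)·log₁₀(106/26.4) = 35.32 mV
ΔE = 35.32 − (45.33) = -10.01 mV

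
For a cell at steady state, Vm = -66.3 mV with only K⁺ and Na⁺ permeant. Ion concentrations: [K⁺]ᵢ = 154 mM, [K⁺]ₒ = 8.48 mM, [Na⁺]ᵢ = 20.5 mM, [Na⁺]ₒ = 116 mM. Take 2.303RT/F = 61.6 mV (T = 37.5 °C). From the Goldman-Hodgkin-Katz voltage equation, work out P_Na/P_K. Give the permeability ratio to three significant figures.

Let α = P_Na/P_K. GHK: Vm = 61.6·log₁₀[(Kₒ + α·Naₒ)/(Kᵢ + α·Naᵢ)].
10^(Vm/61.6) = 10^(-66.3/61.6) = 0.083888
So 0.083888·(Kᵢ + α·Naᵢ) = Kₒ + α·Naₒ → α = (0.083888·154.0 − 8.48) / (116.0 − 0.083888·20.5)
α = (12.92 − 8.48) / (116.0 − 1.72) = 4.439/114.3 = 0.03884

0.0388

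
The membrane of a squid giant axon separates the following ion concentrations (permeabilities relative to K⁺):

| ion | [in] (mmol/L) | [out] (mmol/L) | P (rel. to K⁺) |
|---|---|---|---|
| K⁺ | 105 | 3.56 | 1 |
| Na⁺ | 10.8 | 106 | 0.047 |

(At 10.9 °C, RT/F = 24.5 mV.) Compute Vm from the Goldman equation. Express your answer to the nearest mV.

-62 mV

Vm = 24.5 · ln[(Σ P·[cation]ₒ + Σ P·[anion]ᵢ) / (Σ P·[cation]ᵢ + Σ P·[anion]ₒ)]
Numerator = 1×3.56 + 0.047×106 = 8.542
Denominator = 1×105 + 0.047×10.8 = 105.5
Vm = 24.5 · ln(0.080961) = 24.5 × (-2.5138) = -61.59 mV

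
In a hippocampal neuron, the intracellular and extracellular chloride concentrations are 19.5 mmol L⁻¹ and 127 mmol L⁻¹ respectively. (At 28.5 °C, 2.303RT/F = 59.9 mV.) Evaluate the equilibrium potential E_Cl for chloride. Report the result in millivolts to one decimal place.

-48.7 mV

E = (59.9/z) · log₁₀([Cl⁻]_out/[Cl⁻]_in) with z = -1.
For an anion, dividing by z = -1 reverses the sign.
= (59.9/-1) · log₁₀(127/19.5) = -59.90 · log₁₀(6.513)
= -59.90 · (0.8138) = -48.74 mV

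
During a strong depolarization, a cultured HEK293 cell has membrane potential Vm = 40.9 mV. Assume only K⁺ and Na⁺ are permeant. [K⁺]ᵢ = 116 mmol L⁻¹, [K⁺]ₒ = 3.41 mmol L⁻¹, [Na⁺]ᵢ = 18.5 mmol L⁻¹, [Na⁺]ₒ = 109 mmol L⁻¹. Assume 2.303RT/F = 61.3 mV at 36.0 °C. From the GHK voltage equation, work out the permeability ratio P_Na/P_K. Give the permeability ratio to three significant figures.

23.3

Let α = P_Na/P_K. GHK: Vm = 61.3·log₁₀[(Kₒ + α·Naₒ)/(Kᵢ + α·Naᵢ)].
10^(Vm/61.3) = 10^(40.9/61.3) = 4.6474
So 4.6474·(Kᵢ + α·Naᵢ) = Kₒ + α·Naₒ → α = (4.6474·116.0 − 3.41) / (109.0 − 4.6474·18.5)
α = (539.1 − 3.41) / (109.0 − 85.98) = 535.7/23.02 = 23.27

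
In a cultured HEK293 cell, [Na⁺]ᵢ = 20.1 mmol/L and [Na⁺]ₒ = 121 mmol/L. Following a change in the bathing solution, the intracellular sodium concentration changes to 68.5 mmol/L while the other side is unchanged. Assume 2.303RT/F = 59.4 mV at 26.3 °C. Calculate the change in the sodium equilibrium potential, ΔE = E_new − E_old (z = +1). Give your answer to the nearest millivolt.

E_old = (59.4/1)·log₁₀(121/20.1) = 46.31 mV
E_new = (59.4/1)·log₁₀(121/68.5) = 14.68 mV
ΔE = 14.68 − (46.31) = -31.63 mV

-32 mV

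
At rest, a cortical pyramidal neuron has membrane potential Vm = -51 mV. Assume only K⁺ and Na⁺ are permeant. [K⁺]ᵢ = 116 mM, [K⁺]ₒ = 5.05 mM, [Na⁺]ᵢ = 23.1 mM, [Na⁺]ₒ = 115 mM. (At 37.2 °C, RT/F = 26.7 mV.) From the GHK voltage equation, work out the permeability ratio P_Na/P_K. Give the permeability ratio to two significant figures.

0.11

Let α = P_Na/P_K. GHK: Vm = 26.7·ln[(Kₒ + α·Naₒ)/(Kᵢ + α·Naᵢ)].
e^(Vm/26.7) = e^(-51.0/26.7) = 0.14806
So 0.14806·(Kᵢ + α·Naᵢ) = Kₒ + α·Naₒ → α = (0.14806·116.0 − 5.05) / (115.0 − 0.14806·23.1)
α = (17.18 − 5.05) / (115.0 − 3.42) = 12.13/111.6 = 0.1087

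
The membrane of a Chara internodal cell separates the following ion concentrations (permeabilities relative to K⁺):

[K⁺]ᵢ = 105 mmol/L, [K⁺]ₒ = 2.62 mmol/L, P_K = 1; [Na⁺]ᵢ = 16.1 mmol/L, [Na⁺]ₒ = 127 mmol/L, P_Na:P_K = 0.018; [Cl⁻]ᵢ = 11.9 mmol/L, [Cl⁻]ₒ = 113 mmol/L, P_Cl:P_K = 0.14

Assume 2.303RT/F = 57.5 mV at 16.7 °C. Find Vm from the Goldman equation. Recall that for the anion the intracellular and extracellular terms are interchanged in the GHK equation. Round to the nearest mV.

-73 mV

Vm = 57.5 · log₁₀[(Σ P·[cation]ₒ + Σ P·[anion]ᵢ) / (Σ P·[cation]ᵢ + Σ P·[anion]ₒ)]
Numerator = 1×2.62 + 0.018×127 + 0.14×11.9 = 6.572
Denominator = 1×105 + 0.018×16.1 + 0.14×113 = 121.1
Vm = 57.5 · log₁₀(0.054265) = 57.5 × (-1.2655) = -72.77 mV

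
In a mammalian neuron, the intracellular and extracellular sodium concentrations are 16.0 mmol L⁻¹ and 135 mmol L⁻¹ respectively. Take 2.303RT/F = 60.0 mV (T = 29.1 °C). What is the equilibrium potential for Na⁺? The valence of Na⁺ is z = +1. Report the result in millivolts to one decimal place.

E = (60.0/z) · log₁₀([Na⁺]_out/[Na⁺]_in) with z = +1.
= (60.0/1) · log₁₀(135/16.0) = 60.00 · log₁₀(8.438)
= 60.00 · (0.9262) = 55.57 mV

55.6 mV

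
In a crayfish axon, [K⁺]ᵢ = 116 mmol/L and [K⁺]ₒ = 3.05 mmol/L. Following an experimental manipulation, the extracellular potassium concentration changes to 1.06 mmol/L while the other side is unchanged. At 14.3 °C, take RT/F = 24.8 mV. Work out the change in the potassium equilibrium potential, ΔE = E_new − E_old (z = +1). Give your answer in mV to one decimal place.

-26.2 mV

E_old = (24.8/1)·ln(3.05/116) = -90.23 mV
E_new = (24.8/1)·ln(1.06/116) = -116.44 mV
ΔE = -116.44 − (-90.23) = -26.21 mV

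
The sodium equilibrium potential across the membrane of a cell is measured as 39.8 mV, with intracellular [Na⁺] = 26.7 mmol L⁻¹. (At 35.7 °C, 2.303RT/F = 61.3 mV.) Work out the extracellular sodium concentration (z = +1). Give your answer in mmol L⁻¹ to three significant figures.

119 mmol L⁻¹

Nernst: E = (61.3/1) · log₁₀([out]/[in]), so log₁₀([out]/[in]) = 39.8 × 1 / 61.3 = 0.6493.
[out]/[in] = 10^(0.6493) = 4.459.
[out] = 4.459 × 26.7 = 119.1 mmol L⁻¹.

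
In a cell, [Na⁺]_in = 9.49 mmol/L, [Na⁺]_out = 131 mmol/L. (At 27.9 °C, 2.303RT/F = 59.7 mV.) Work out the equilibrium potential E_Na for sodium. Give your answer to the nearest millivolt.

68 mV

E = (59.7/z) · log₁₀([Na⁺]_out/[Na⁺]_in) with z = +1.
= (59.7/1) · log₁₀(131/9.49) = 59.70 · log₁₀(13.8)
= 59.70 · (1.1400) = 68.06 mV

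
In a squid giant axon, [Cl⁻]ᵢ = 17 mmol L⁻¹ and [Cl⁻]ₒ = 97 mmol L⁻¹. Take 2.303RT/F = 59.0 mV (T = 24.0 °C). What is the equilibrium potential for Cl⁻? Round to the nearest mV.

-45 mV

E = (59.0/z) · log₁₀([Cl⁻]_out/[Cl⁻]_in) with z = -1.
For an anion, dividing by z = -1 reverses the sign.
= (59.0/-1) · log₁₀(97/17) = -59.00 · log₁₀(5.706)
= -59.00 · (0.7563) = -44.62 mV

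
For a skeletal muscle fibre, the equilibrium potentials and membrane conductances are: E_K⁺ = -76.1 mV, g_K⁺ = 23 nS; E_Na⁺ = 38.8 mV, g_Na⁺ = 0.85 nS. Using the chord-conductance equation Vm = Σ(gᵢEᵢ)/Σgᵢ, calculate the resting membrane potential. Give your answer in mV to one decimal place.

Σ gᵢEᵢ = 23·(-76.1) + 0.85·(38.8) = -1717.32
Σ gᵢ = 23 + 0.85 = 23.85
Vm = -1717.32 / 23.85 = -72.01 mV

-72.0 mV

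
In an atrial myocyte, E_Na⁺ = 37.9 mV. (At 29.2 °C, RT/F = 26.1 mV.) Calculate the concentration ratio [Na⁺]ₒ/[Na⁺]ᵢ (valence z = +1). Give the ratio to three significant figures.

4.27

ln([out]/[in]) = E·z/(26.1) = 37.9 × 1 / 26.1 = 1.4521
[out]/[in] = e^(1.4521) = 4.272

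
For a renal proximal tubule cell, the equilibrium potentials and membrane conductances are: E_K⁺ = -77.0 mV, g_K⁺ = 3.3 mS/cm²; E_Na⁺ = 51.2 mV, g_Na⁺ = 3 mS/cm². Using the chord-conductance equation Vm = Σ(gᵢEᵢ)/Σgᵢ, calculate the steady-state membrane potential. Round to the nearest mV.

-16 mV

Σ gᵢEᵢ = 3.3·(-77.0) + 3·(51.2) = -100.50
Σ gᵢ = 3.3 + 3 = 6.3
Vm = -100.50 / 6.3 = -15.95 mV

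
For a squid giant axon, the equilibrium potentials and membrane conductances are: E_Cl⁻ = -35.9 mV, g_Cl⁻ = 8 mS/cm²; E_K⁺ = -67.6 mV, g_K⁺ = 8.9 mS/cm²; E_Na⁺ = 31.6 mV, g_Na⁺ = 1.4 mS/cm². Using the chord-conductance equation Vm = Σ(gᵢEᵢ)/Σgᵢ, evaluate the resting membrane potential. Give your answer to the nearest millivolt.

Σ gᵢEᵢ = 8·(-35.9) + 8.9·(-67.6) + 1.4·(31.6) = -844.60
Σ gᵢ = 8 + 8.9 + 1.4 = 18.3
Vm = -844.60 / 18.3 = -46.15 mV

-46 mV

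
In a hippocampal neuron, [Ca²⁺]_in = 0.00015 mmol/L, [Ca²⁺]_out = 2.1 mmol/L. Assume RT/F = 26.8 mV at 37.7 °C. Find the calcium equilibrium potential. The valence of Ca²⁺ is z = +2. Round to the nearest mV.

E = (26.8/z) · ln([Ca²⁺]_out/[Ca²⁺]_in) with z = +2.
= (26.8/2) · ln(2.1/0.00015) = 13.40 · ln(1.4e+04)
= 13.40 · (9.5468) = 127.93 mV

128 mV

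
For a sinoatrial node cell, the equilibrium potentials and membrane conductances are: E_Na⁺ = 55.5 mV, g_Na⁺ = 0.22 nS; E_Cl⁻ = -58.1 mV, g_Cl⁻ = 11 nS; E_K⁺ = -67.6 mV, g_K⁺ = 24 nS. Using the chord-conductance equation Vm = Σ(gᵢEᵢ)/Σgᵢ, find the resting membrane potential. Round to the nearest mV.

-64 mV

Σ gᵢEᵢ = 0.22·(55.5) + 11·(-58.1) + 24·(-67.6) = -2249.29
Σ gᵢ = 0.22 + 11 + 24 = 35.22
Vm = -2249.29 / 35.22 = -63.86 mV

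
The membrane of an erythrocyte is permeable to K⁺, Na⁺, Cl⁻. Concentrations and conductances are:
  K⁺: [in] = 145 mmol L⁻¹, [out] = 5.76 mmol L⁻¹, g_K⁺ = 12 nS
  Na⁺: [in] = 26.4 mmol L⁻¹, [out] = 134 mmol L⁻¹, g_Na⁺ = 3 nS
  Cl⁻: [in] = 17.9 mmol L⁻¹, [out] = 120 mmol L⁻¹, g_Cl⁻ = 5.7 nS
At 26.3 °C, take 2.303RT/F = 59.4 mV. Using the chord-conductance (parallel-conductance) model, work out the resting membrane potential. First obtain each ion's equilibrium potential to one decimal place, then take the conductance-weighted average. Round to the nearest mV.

-56 mV

E_K⁺ = (59.4/1)·log₁₀(5.76/145) = -83.2 mV
E_Na⁺ = (59.4/1)·log₁₀(134/26.4) = 41.9 mV
E_Cl⁻ = (59.4/-1)·log₁₀(120/17.9) = -49.1 mV
Vm = (Σ gᵢEᵢ)/(Σ gᵢ) = (12·-83.2 + 3·41.9 + 5.7·-49.1) / (12 + 3 + 5.7)
= -1152.57 / 20.7 = -55.68 mV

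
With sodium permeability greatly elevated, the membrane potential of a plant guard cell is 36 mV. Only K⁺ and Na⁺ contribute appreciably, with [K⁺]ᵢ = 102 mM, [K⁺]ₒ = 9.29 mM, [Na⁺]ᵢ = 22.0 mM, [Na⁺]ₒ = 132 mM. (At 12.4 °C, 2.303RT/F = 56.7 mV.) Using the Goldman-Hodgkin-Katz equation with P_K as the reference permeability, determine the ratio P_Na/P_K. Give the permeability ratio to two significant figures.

12

Let α = P_Na/P_K. GHK: Vm = 56.7·log₁₀[(Kₒ + α·Naₒ)/(Kᵢ + α·Naᵢ)].
10^(Vm/56.7) = 10^(36.0/56.7) = 4.3144
So 4.3144·(Kᵢ + α·Naᵢ) = Kₒ + α·Naₒ → α = (4.3144·102.0 − 9.29) / (132.0 − 4.3144·22.0)
α = (440.1 − 9.29) / (132.0 − 94.92) = 430.8/37.08 = 11.62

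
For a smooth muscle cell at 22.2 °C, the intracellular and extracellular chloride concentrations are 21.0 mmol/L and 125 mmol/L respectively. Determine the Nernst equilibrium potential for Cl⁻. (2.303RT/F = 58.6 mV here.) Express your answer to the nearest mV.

E = (58.6/z) · log₁₀([Cl⁻]_out/[Cl⁻]_in) with z = -1.
For an anion, dividing by z = -1 reverses the sign.
= (58.6/-1) · log₁₀(125/21.0) = -58.60 · log₁₀(5.952)
= -58.60 · (0.7747) = -45.40 mV

-45 mV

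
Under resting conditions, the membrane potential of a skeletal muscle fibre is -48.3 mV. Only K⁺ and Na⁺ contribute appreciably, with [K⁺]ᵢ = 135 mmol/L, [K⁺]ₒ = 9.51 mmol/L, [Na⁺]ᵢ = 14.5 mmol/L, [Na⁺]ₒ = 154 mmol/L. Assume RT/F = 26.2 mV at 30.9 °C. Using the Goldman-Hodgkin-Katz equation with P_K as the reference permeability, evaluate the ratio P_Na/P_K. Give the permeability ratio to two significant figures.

Let α = P_Na/P_K. GHK: Vm = 26.2·ln[(Kₒ + α·Naₒ)/(Kᵢ + α·Naᵢ)].
e^(Vm/26.2) = e^(-48.3/26.2) = 0.15826
So 0.15826·(Kᵢ + α·Naᵢ) = Kₒ + α·Naₒ → α = (0.15826·135.0 − 9.51) / (154.0 − 0.15826·14.5)
α = (21.37 − 9.51) / (154.0 − 2.295) = 11.86/151.7 = 0.07815

0.078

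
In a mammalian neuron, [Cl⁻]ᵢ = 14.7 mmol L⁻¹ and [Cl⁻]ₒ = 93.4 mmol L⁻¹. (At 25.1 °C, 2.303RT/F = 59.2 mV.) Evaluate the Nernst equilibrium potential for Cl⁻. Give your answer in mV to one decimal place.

-47.5 mV

E = (59.2/z) · log₁₀([Cl⁻]_out/[Cl⁻]_in) with z = -1.
For an anion, dividing by z = -1 reverses the sign.
= (59.2/-1) · log₁₀(93.4/14.7) = -59.20 · log₁₀(6.354)
= -59.20 · (0.8030) = -47.54 mV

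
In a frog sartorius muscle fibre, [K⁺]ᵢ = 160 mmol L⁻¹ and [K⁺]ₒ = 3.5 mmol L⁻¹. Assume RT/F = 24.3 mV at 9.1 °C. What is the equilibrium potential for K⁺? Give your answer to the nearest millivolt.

E = (24.3/z) · ln([K⁺]_out/[K⁺]_in) with z = +1.
= (24.3/1) · ln(3.5/160) = 24.30 · ln(0.02187)
= 24.30 · (-3.8224) = -92.88 mV

-93 mV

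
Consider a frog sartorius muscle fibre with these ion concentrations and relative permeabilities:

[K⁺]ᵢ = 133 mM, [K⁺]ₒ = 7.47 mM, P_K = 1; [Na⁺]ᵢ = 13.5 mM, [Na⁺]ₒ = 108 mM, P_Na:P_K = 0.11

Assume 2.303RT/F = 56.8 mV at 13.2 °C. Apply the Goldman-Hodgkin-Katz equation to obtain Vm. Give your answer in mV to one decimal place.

-47.8 mV

Vm = 56.8 · log₁₀[(Σ P·[cation]ₒ + Σ P·[anion]ᵢ) / (Σ P·[cation]ᵢ + Σ P·[anion]ₒ)]
Numerator = 1×7.47 + 0.11×108 = 19.35
Denominator = 1×133 + 0.11×13.5 = 134.5
Vm = 56.8 · log₁₀(0.14388) = 56.8 × (-0.8420) = -47.83 mV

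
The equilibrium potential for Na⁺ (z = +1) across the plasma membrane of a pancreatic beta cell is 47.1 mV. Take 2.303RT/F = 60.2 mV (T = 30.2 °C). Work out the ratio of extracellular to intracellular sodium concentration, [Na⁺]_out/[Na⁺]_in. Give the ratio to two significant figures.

6.1

log₁₀([out]/[in]) = E·z/(60.2) = 47.1 × 1 / 60.2 = 0.7824
[out]/[in] = 10^(0.7824) = 6.059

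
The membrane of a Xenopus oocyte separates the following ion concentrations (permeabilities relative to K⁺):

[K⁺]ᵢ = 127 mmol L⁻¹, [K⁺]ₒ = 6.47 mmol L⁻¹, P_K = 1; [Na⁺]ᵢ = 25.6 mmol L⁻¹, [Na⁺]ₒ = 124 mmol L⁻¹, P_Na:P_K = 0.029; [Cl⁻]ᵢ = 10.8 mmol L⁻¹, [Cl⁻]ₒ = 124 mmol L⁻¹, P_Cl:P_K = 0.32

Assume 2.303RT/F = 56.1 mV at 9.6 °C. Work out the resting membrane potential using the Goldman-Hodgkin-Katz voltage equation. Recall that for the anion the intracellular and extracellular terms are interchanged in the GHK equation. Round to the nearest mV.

Vm = 56.1 · log₁₀[(Σ P·[cation]ₒ + Σ P·[anion]ᵢ) / (Σ P·[cation]ᵢ + Σ P·[anion]ₒ)]
Numerator = 1×6.47 + 0.029×124 + 0.32×10.8 = 13.52
Denominator = 1×127 + 0.029×25.6 + 0.32×124 = 167.4
Vm = 56.1 · log₁₀(0.080766) = 56.1 × (-1.0928) = -61.30 mV

-61 mV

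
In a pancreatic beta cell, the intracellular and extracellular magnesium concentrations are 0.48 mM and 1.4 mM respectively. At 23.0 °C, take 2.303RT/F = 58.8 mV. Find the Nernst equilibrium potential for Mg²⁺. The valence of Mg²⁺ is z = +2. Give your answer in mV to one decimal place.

13.7 mV

E = (58.8/z) · log₁₀([Mg²⁺]_out/[Mg²⁺]_in) with z = +2.
= (58.8/2) · log₁₀(1.4/0.48) = 29.40 · log₁₀(2.917)
= 29.40 · (0.4649) = 13.67 mV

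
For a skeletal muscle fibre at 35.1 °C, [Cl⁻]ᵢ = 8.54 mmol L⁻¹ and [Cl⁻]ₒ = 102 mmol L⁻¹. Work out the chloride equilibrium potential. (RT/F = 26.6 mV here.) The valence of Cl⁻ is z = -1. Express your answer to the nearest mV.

-66 mV

E = (26.6/z) · ln([Cl⁻]_out/[Cl⁻]_in) with z = -1.
For an anion, dividing by z = -1 reverses the sign.
= (26.6/-1) · ln(102/8.54) = -26.60 · ln(11.94)
= -26.60 · (2.4802) = -65.97 mV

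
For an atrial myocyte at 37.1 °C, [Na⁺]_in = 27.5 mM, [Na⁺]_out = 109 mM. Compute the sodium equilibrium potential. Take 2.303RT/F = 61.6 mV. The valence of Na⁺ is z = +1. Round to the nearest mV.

E = (61.6/z) · log₁₀([Na⁺]_out/[Na⁺]_in) with z = +1.
= (61.6/1) · log₁₀(109/27.5) = 61.60 · log₁₀(3.964)
= 61.60 · (0.5981) = 36.84 mV

37 mV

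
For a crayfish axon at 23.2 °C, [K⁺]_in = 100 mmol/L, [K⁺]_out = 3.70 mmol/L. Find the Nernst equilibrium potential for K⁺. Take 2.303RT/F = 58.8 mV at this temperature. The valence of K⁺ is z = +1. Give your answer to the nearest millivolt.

E = (58.8/z) · log₁₀([K⁺]_out/[K⁺]_in) with z = +1.
= (58.8/1) · log₁₀(3.70/100) = 58.80 · log₁₀(0.037)
= 58.80 · (-1.4318) = -84.19 mV

-84 mV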